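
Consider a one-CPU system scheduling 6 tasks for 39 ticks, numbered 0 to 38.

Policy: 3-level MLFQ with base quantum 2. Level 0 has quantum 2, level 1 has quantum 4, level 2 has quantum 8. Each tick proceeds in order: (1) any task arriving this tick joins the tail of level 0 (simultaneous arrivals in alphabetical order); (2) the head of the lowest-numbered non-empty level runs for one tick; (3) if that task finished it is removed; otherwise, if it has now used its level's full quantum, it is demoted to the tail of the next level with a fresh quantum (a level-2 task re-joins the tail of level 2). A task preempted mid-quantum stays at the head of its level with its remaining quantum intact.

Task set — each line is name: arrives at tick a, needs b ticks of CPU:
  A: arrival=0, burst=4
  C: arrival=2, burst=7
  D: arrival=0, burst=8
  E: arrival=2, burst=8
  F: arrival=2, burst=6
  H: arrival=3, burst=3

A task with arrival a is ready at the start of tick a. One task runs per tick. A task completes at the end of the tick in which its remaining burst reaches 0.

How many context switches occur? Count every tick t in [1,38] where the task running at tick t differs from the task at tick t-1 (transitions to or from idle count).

t=0: L0/L1/L2 = AD/-/- → run A
t=1: L0/L1/L2 = AD/-/- → run A
t=2: L0/L1/L2 = DCEF/A/- → run D
t=3: L0/L1/L2 = DCEFH/A/- → run D
t=4: L0/L1/L2 = CEFH/AD/- → run C
t=5: L0/L1/L2 = CEFH/AD/- → run C
t=6: L0/L1/L2 = EFH/ADC/- → run E
t=7: L0/L1/L2 = EFH/ADC/- → run E
t=8: L0/L1/L2 = FH/ADCE/- → run F
t=9: L0/L1/L2 = FH/ADCE/- → run F
t=10: L0/L1/L2 = H/ADCEF/- → run H
t=11: L0/L1/L2 = H/ADCEF/- → run H
t=12: L0/L1/L2 = -/ADCEFH/- → run A
t=13: L0/L1/L2 = -/ADCEFH/- → run A
t=14: L0/L1/L2 = -/DCEFH/- → run D
t=15: L0/L1/L2 = -/DCEFH/- → run D
t=16: L0/L1/L2 = -/DCEFH/- → run D
t=17: L0/L1/L2 = -/DCEFH/- → run D
t=18: L0/L1/L2 = -/CEFH/D → run C
t=19: L0/L1/L2 = -/CEFH/D → run C
t=20: L0/L1/L2 = -/CEFH/D → run C
t=21: L0/L1/L2 = -/CEFH/D → run C
t=22: L0/L1/L2 = -/EFH/DC → run E
t=23: L0/L1/L2 = -/EFH/DC → run E
t=24: L0/L1/L2 = -/EFH/DC → run E
t=25: L0/L1/L2 = -/EFH/DC → run E
t=26: L0/L1/L2 = -/FH/DCE → run F
t=27: L0/L1/L2 = -/FH/DCE → run F
t=28: L0/L1/L2 = -/FH/DCE → run F
t=29: L0/L1/L2 = -/FH/DCE → run F
t=30: L0/L1/L2 = -/H/DCE → run H
t=31: L0/L1/L2 = -/-/DCE → run D
t=32: L0/L1/L2 = -/-/DCE → run D
t=33: L0/L1/L2 = -/-/CE → run C
t=34: L0/L1/L2 = -/-/E → run E
t=35: L0/L1/L2 = -/-/E → run E
t=36: (idle)
t=37: (idle)
t=38: (idle)

context switches = 15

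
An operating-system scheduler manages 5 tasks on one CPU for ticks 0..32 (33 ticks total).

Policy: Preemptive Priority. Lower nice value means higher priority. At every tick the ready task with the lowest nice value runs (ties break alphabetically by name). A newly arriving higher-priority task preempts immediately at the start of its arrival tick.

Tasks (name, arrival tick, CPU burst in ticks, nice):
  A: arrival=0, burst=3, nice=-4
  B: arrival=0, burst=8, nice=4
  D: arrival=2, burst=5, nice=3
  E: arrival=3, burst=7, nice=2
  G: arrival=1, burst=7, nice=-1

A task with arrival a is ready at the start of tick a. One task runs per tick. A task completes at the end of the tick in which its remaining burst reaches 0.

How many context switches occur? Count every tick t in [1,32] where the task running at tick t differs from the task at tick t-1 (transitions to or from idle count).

context switches = 5

t=0: ready={A,B} → run A
t=1: ready={A,B,G} → run A
t=2: ready={A,B,D,G} → run A
t=3: ready={B,D,E,G} → run G
t=4: ready={B,D,E,G} → run G
t=5: ready={B,D,E,G} → run G
t=6: ready={B,D,E,G} → run G
t=7: ready={B,D,E,G} → run G
t=8: ready={B,D,E,G} → run G
t=9: ready={B,D,E,G} → run G
t=10: ready={B,D,E} → run E
t=11: ready={B,D,E} → run E
t=12: ready={B,D,E} → run E
t=13: ready={B,D,E} → run E
t=14: ready={B,D,E} → run E
t=15: ready={B,D,E} → run E
t=16: ready={B,D,E} → run E
t=17: ready={B,D} → run D
t=18: ready={B,D} → run D
t=19: ready={B,D} → run D
t=20: ready={B,D} → run D
t=21: ready={B,D} → run D
t=22: ready={B} → run B
t=23: ready={B} → run B
t=24: ready={B} → run B
t=25: ready={B} → run B
t=26: ready={B} → run B
t=27: ready={B} → run B
t=28: ready={B} → run B
t=29: ready={B} → run B
t=30: (idle)
t=31: (idle)
t=32: (idle)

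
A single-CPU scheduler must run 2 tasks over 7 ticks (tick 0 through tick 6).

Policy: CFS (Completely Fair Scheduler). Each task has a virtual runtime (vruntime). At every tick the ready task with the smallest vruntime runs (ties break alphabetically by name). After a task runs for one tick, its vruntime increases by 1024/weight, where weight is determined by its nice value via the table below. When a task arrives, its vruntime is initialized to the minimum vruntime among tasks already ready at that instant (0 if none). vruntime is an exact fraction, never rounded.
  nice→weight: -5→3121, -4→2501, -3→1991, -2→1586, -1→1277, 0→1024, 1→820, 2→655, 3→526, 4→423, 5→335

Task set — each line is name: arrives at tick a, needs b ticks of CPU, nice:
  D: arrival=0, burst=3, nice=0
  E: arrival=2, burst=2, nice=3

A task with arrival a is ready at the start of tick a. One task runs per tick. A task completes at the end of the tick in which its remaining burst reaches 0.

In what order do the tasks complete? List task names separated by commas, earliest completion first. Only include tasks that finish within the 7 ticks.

t=0: vr[D=0] → run D
t=1: vr[D=1] → run D
t=2: vr[D=2 E=2] → run D
t=3: vr[E=2] → run E
t=4: vr[E=1038/263] → run E
t=5: (idle)
t=6: (idle)

completion order = D, E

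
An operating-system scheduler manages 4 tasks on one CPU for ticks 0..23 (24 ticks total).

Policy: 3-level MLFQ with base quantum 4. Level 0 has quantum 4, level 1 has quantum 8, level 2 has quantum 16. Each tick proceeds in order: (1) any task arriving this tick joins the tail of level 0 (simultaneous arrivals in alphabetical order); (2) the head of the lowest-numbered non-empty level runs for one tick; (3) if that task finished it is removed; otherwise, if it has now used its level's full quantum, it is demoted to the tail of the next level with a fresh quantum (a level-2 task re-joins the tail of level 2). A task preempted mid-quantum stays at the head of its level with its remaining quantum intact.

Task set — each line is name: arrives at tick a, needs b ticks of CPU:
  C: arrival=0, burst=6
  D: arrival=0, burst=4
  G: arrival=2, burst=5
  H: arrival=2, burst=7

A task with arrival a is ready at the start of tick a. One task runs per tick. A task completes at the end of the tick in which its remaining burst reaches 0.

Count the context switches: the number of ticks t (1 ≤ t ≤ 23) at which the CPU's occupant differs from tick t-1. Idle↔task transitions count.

t=0: L0/L1/L2 = CD/-/- → run C
t=1: L0/L1/L2 = CD/-/- → run C
t=2: L0/L1/L2 = CDGH/-/- → run C
t=3: L0/L1/L2 = CDGH/-/- → run C
t=4: L0/L1/L2 = DGH/C/- → run D
t=5: L0/L1/L2 = DGH/C/- → run D
t=6: L0/L1/L2 = DGH/C/- → run D
t=7: L0/L1/L2 = DGH/C/- → run D
t=8: L0/L1/L2 = GH/C/- → run G
t=9: L0/L1/L2 = GH/C/- → run G
t=10: L0/L1/L2 = GH/C/- → run G
t=11: L0/L1/L2 = GH/C/- → run G
t=12: L0/L1/L2 = H/CG/- → run H
t=13: L0/L1/L2 = H/CG/- → run H
t=14: L0/L1/L2 = H/CG/- → run H
t=15: L0/L1/L2 = H/CG/- → run H
t=16: L0/L1/L2 = -/CGH/- → run C
t=17: L0/L1/L2 = -/CGH/- → run C
t=18: L0/L1/L2 = -/GH/- → run G
t=19: L0/L1/L2 = -/H/- → run H
t=20: L0/L1/L2 = -/H/- → run H
t=21: L0/L1/L2 = -/H/- → run H
t=22: (idle)
t=23: (idle)

context switches = 7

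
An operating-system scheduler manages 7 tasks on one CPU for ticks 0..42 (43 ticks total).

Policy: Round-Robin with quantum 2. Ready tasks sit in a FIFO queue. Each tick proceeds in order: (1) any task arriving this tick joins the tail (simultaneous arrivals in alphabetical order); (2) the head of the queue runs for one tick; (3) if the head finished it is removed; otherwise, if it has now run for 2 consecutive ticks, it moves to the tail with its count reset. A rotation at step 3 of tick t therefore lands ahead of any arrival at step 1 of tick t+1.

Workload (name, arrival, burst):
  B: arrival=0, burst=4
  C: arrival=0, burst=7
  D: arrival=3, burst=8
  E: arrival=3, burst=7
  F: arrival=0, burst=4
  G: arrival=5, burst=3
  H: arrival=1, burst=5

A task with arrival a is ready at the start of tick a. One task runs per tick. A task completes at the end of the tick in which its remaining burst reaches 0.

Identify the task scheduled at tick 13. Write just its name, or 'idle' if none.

t=0: queue=[B,C,F] q_used=0 → run B
t=1: queue=[B,C,F,H] q_used=1 → run B
t=2: queue=[C,F,H,B] q_used=0 → run C
t=3: queue=[C,F,H,B,D,E] q_used=1 → run C
t=4: queue=[F,H,B,D,E,C] q_used=0 → run F
t=5: queue=[F,H,B,D,E,C,G] q_used=1 → run F
t=6: queue=[H,B,D,E,C,G,F] q_used=0 → run H
t=7: queue=[H,B,D,E,C,G,F] q_used=1 → run H
t=8: queue=[B,D,E,C,G,F,H] q_used=0 → run B
t=9: queue=[B,D,E,C,G,F,H] q_used=1 → run B
t=10: queue=[D,E,C,G,F,H] q_used=0 → run D
t=11: queue=[D,E,C,G,F,H] q_used=1 → run D
t=12: queue=[E,C,G,F,H,D] q_used=0 → run E
t=13: queue=[E,C,G,F,H,D] q_used=1 → run E
t=14: queue=[C,G,F,H,D,E] q_used=0 → run C
t=15: queue=[C,G,F,H,D,E] q_used=1 → run C
t=16: queue=[G,F,H,D,E,C] q_used=0 → run G
t=17: queue=[G,F,H,D,E,C] q_used=1 → run G
t=18: queue=[F,H,D,E,C,G] q_used=0 → run F
t=19: queue=[F,H,D,E,C,G] q_used=1 → run F
t=20: queue=[H,D,E,C,G] q_used=0 → run H
t=21: queue=[H,D,E,C,G] q_used=1 → run H
t=22: queue=[D,E,C,G,H] q_used=0 → run D
t=23: queue=[D,E,C,G,H] q_used=1 → run D
t=24: queue=[E,C,G,H,D] q_used=0 → run E
t=25: queue=[E,C,G,H,D] q_used=1 → run E
t=26: queue=[C,G,H,D,E] q_used=0 → run C
t=27: queue=[C,G,H,D,E] q_used=1 → run C
t=28: queue=[G,H,D,E,C] q_used=0 → run G
t=29: queue=[H,D,E,C] q_used=0 → run H
t=30: queue=[D,E,C] q_used=0 → run D
t=31: queue=[D,E,C] q_used=1 → run D
t=32: queue=[E,C,D] q_used=0 → run E
t=33: queue=[E,C,D] q_used=1 → run E
t=34: queue=[C,D,E] q_used=0 → run C
t=35: queue=[D,E] q_used=0 → run D
t=36: queue=[D,E] q_used=1 → run D
t=37: queue=[E] q_used=0 → run E
t=38: (idle)
t=39: (idle)
t=40: (idle)
t=41: (idle)
t=42: (idle)

running at tick 13 = E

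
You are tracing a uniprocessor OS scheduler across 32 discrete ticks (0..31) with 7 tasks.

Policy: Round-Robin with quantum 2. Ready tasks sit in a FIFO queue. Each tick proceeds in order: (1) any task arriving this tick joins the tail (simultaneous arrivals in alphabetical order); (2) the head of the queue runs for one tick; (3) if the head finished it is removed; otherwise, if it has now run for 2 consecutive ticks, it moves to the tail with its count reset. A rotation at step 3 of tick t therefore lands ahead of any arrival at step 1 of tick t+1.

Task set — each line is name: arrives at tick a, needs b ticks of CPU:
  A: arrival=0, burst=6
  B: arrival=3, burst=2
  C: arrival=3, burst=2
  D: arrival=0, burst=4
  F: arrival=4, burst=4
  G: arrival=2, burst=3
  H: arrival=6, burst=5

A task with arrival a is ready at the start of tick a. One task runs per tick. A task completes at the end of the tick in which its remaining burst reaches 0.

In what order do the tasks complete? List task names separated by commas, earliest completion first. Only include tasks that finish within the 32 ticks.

t=0: queue=[A,D] q_used=0 → run A
t=1: queue=[A,D] q_used=1 → run A
t=2: queue=[D,A,G] q_used=0 → run D
t=3: queue=[D,A,G,B,C] q_used=1 → run D
t=4: queue=[A,G,B,C,D,F] q_used=0 → run A
t=5: queue=[A,G,B,C,D,F] q_used=1 → run A
t=6: queue=[G,B,C,D,F,A,H] q_used=0 → run G
t=7: queue=[G,B,C,D,F,A,H] q_used=1 → run G
t=8: queue=[B,C,D,F,A,H,G] q_used=0 → run B
t=9: queue=[B,C,D,F,A,H,G] q_used=1 → run B
t=10: queue=[C,D,F,A,H,G] q_used=0 → run C
t=11: queue=[C,D,F,A,H,G] q_used=1 → run C
t=12: queue=[D,F,A,H,G] q_used=0 → run D
t=13: queue=[D,F,A,H,G] q_used=1 → run D
t=14: queue=[F,A,H,G] q_used=0 → run F
t=15: queue=[F,A,H,G] q_used=1 → run F
t=16: queue=[A,H,G,F] q_used=0 → run A
t=17: queue=[A,H,G,F] q_used=1 → run A
t=18: queue=[H,G,F] q_used=0 → run H
t=19: queue=[H,G,F] q_used=1 → run H
t=20: queue=[G,F,H] q_used=0 → run G
t=21: queue=[F,H] q_used=0 → run F
t=22: queue=[F,H] q_used=1 → run F
t=23: queue=[H] q_used=0 → run H
t=24: queue=[H] q_used=1 → run H
t=25: queue=[H] q_used=0 → run H
t=26: (idle)
t=27: (idle)
t=28: (idle)
t=29: (idle)
t=30: (idle)
t=31: (idle)

completion order = B, C, D, A, G, F, H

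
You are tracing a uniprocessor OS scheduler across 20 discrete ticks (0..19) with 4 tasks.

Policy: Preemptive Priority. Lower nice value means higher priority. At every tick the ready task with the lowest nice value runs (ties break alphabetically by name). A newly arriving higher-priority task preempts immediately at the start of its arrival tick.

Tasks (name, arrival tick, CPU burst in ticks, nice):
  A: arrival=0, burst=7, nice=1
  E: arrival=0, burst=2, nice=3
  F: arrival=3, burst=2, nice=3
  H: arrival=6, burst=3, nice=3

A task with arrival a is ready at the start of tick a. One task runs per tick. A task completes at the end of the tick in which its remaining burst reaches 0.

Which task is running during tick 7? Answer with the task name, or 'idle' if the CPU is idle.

running at tick 7 = E

t=0: ready={A,E} → run A
t=1: ready={A,E} → run A
t=2: ready={A,E} → run A
t=3: ready={A,E,F} → run A
t=4: ready={A,E,F} → run A
t=5: ready={A,E,F} → run A
t=6: ready={A,E,F,H} → run A
t=7: ready={E,F,H} → run E
t=8: ready={E,F,H} → run E
t=9: ready={F,H} → run F
t=10: ready={F,H} → run F
t=11: ready={H} → run H
t=12: ready={H} → run H
t=13: ready={H} → run H
t=14: (idle)
t=15: (idle)
t=16: (idle)
t=17: (idle)
t=18: (idle)
t=19: (idle)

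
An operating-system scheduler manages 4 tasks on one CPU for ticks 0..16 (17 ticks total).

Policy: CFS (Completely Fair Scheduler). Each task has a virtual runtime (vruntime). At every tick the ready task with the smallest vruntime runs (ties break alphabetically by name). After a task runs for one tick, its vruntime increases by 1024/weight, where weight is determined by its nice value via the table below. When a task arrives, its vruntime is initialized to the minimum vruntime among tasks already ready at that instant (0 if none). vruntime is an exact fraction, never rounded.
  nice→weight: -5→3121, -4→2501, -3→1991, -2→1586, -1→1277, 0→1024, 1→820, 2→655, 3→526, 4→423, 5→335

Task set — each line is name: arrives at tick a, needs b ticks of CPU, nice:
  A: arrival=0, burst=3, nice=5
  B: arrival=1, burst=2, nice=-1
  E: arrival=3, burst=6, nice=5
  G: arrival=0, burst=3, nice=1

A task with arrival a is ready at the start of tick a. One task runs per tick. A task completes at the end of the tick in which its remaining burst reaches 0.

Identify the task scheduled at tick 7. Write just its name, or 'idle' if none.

t=0: vr[A=0 G=0] → run A
t=1: vr[A=1024/335 B=0 G=0] → run B
t=2: vr[A=1024/335 B=1024/1277 G=0] → run G
t=3: vr[A=1024/335 B=1024/1277 E=1024/1277 G=256/205] → run B
t=4: vr[A=1024/335 E=1024/1277 G=256/205] → run E
t=5: vr[A=1024/335 E=1650688/427795 G=256/205] → run G
t=6: vr[A=1024/335 E=1650688/427795 G=512/205] → run G
t=7: vr[A=1024/335 E=1650688/427795] → run A
t=8: vr[A=2048/335 E=1650688/427795] → run E
t=9: vr[A=2048/335 E=2958336/427795] → run A
t=10: vr[E=2958336/427795] → run E
t=11: vr[E=4265984/427795] → run E
t=12: vr[E=5573632/427795] → run E
t=13: vr[E=1376256/85559] → run E
t=14: (idle)
t=15: (idle)
t=16: (idle)

running at tick 7 = A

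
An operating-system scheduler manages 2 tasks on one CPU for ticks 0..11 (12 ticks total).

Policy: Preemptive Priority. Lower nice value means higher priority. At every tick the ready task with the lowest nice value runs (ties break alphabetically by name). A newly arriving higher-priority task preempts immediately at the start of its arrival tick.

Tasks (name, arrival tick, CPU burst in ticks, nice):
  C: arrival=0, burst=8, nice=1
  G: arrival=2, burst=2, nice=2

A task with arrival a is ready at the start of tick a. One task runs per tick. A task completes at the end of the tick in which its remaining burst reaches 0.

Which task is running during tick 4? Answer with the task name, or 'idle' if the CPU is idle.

running at tick 4 = C

t=0: ready={C} → run C
t=1: ready={C} → run C
t=2: ready={C,G} → run C
t=3: ready={C,G} → run C
t=4: ready={C,G} → run C
t=5: ready={C,G} → run C
t=6: ready={C,G} → run C
t=7: ready={C,G} → run C
t=8: ready={G} → run G
t=9: ready={G} → run G
t=10: (idle)
t=11: (idle)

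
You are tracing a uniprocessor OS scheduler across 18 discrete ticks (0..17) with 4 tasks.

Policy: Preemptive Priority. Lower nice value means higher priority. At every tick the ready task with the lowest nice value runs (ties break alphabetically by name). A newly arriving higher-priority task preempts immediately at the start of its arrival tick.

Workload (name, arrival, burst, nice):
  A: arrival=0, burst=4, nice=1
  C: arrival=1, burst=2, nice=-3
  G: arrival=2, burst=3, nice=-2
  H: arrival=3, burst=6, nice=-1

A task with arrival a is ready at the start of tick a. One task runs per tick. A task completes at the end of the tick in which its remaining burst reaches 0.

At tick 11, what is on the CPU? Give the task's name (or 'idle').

t=0: ready={A} → run A
t=1: ready={A,C} → run C
t=2: ready={A,C,G} → run C
t=3: ready={A,G,H} → run G
t=4: ready={A,G,H} → run G
t=5: ready={A,G,H} → run G
t=6: ready={A,H} → run H
t=7: ready={A,H} → run H
t=8: ready={A,H} → run H
t=9: ready={A,H} → run H
t=10: ready={A,H} → run H
t=11: ready={A,H} → run H
t=12: ready={A} → run A
t=13: ready={A} → run A
t=14: ready={A} → run A
t=15: (idle)
t=16: (idle)
t=17: (idle)

running at tick 11 = H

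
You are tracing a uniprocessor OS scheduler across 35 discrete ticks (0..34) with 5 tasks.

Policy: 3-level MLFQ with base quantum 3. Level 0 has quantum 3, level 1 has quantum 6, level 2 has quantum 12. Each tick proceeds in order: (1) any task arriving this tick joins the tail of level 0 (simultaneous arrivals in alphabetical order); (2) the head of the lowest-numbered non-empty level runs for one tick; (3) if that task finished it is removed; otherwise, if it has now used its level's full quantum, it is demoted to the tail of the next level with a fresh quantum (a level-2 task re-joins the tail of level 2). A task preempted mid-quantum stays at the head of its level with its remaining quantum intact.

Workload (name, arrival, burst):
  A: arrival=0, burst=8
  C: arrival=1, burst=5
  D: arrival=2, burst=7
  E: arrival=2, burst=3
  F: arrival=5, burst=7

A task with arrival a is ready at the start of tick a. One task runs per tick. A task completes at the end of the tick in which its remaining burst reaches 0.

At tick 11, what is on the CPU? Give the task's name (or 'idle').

t=0: L0/L1/L2 = A/-/- → run A
t=1: L0/L1/L2 = AC/-/- → run A
t=2: L0/L1/L2 = ACDE/-/- → run A
t=3: L0/L1/L2 = CDE/A/- → run C
t=4: L0/L1/L2 = CDE/A/- → run C
t=5: L0/L1/L2 = CDEF/A/- → run C
t=6: L0/L1/L2 = DEF/AC/- → run D
t=7: L0/L1/L2 = DEF/AC/- → run D
t=8: L0/L1/L2 = DEF/AC/- → run D
t=9: L0/L1/L2 = EF/ACD/- → run E
t=10: L0/L1/L2 = EF/ACD/- → run E
t=11: L0/L1/L2 = EF/ACD/- → run E
t=12: L0/L1/L2 = F/ACD/- → run F
t=13: L0/L1/L2 = F/ACD/- → run F
t=14: L0/L1/L2 = F/ACD/- → run F
t=15: L0/L1/L2 = -/ACDF/- → run A
t=16: L0/L1/L2 = -/ACDF/- → run A
t=17: L0/L1/L2 = -/ACDF/- → run A
t=18: L0/L1/L2 = -/ACDF/- → run A
t=19: L0/L1/L2 = -/ACDF/- → run A
t=20: L0/L1/L2 = -/CDF/- → run C
t=21: L0/L1/L2 = -/CDF/- → run C
t=22: L0/L1/L2 = -/DF/- → run D
t=23: L0/L1/L2 = -/DF/- → run D
t=24: L0/L1/L2 = -/DF/- → run D
t=25: L0/L1/L2 = -/DF/- → run D
t=26: L0/L1/L2 = -/F/- → run F
t=27: L0/L1/L2 = -/F/- → run F
t=28: L0/L1/L2 = -/F/- → run F
t=29: L0/L1/L2 = -/F/- → run F
t=30: (idle)
t=31: (idle)
t=32: (idle)
t=33: (idle)
t=34: (idle)

running at tick 11 = E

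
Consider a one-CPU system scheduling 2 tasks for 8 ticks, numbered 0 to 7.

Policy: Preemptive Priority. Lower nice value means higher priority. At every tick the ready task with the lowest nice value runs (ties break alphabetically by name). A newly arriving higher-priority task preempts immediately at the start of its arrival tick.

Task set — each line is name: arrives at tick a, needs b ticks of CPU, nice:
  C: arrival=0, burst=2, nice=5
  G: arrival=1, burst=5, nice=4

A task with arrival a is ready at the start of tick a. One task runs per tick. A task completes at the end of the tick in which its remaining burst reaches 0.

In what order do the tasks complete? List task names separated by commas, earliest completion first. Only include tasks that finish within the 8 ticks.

completion order = G, C

t=0: ready={C} → run C
t=1: ready={C,G} → run G
t=2: ready={C,G} → run G
t=3: ready={C,G} → run G
t=4: ready={C,G} → run G
t=5: ready={C,G} → run G
t=6: ready={C} → run C
t=7: (idle)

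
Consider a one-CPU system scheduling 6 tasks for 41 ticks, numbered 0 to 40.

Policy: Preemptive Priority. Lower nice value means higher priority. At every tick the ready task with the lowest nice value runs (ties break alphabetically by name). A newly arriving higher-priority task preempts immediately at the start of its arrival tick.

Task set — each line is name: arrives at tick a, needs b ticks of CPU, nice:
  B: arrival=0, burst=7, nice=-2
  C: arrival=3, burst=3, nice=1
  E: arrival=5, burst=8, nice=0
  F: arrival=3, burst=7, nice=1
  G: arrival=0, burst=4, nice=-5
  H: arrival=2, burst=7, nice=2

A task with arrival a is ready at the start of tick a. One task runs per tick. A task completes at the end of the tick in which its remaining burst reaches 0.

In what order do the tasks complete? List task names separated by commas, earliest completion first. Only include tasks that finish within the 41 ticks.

completion order = G, B, E, C, F, H

t=0: ready={B,G} → run G
t=1: ready={B,G} → run G
t=2: ready={B,G,H} → run G
t=3: ready={B,C,F,G,H} → run G
t=4: ready={B,C,F,H} → run B
t=5: ready={B,C,E,F,H} → run B
t=6: ready={B,C,E,F,H} → run B
t=7: ready={B,C,E,F,H} → run B
t=8: ready={B,C,E,F,H} → run B
t=9: ready={B,C,E,F,H} → run B
t=10: ready={B,C,E,F,H} → run B
t=11: ready={C,E,F,H} → run E
t=12: ready={C,E,F,H} → run E
t=13: ready={C,E,F,H} → run E
t=14: ready={C,E,F,H} → run E
t=15: ready={C,E,F,H} → run E
t=16: ready={C,E,F,H} → run E
t=17: ready={C,E,F,H} → run E
t=18: ready={C,E,F,H} → run E
t=19: ready={C,F,H} → run C
t=20: ready={C,F,H} → run C
t=21: ready={C,F,H} → run C
t=22: ready={F,H} → run F
t=23: ready={F,H} → run F
t=24: ready={F,H} → run F
t=25: ready={F,H} → run F
t=26: ready={F,H} → run F
t=27: ready={F,H} → run F
t=28: ready={F,H} → run F
t=29: ready={H} → run H
t=30: ready={H} → run H
t=31: ready={H} → run H
t=32: ready={H} → run H
t=33: ready={H} → run H
t=34: ready={H} → run H
t=35: ready={H} → run H
t=36: (idle)
t=37: (idle)
t=38: (idle)
t=39: (idle)
t=40: (idle)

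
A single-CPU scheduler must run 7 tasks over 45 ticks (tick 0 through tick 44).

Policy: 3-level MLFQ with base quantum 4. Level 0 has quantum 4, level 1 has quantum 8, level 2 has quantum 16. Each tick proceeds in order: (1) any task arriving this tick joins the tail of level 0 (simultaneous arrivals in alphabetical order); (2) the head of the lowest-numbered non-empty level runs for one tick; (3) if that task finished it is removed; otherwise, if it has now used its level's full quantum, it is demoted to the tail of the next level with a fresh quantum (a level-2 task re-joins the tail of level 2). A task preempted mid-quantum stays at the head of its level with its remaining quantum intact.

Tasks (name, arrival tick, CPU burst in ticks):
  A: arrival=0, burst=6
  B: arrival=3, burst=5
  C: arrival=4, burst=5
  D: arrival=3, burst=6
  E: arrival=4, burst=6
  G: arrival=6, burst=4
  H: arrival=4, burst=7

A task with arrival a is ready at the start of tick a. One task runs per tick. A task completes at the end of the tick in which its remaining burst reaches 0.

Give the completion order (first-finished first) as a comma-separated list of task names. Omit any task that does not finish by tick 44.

completion order = G, A, B, D, C, E, H

t=0: L0/L1/L2 = A/-/- → run A
t=1: L0/L1/L2 = A/-/- → run A
t=2: L0/L1/L2 = A/-/- → run A
t=3: L0/L1/L2 = ABD/-/- → run A
t=4: L0/L1/L2 = BDCEH/A/- → run B
t=5: L0/L1/L2 = BDCEH/A/- → run B
t=6: L0/L1/L2 = BDCEHG/A/- → run B
t=7: L0/L1/L2 = BDCEHG/A/- → run B
t=8: L0/L1/L2 = DCEHG/AB/- → run D
t=9: L0/L1/L2 = DCEHG/AB/- → run D
t=10: L0/L1/L2 = DCEHG/AB/- → run D
t=11: L0/L1/L2 = DCEHG/AB/- → run D
t=12: L0/L1/L2 = CEHG/ABD/- → run C
t=13: L0/L1/L2 = CEHG/ABD/- → run C
t=14: L0/L1/L2 = CEHG/ABD/- → run C
t=15: L0/L1/L2 = CEHG/ABD/- → run C
t=16: L0/L1/L2 = EHG/ABDC/- → run E
t=17: L0/L1/L2 = EHG/ABDC/- → run E
t=18: L0/L1/L2 = EHG/ABDC/- → run E
t=19: L0/L1/L2 = EHG/ABDC/- → run E
t=20: L0/L1/L2 = HG/ABDCE/- → run H
t=21: L0/L1/L2 = HG/ABDCE/- → run H
t=22: L0/L1/L2 = HG/ABDCE/- → run H
t=23: L0/L1/L2 = HG/ABDCE/- → run H
t=24: L0/L1/L2 = G/ABDCEH/- → run G
t=25: L0/L1/L2 = G/ABDCEH/- → run G
t=26: L0/L1/L2 = G/ABDCEH/- → run G
t=27: L0/L1/L2 = G/ABDCEH/- → run G
t=28: L0/L1/L2 = -/ABDCEH/- → run A
t=29: L0/L1/L2 = -/ABDCEH/- → run A
t=30: L0/L1/L2 = -/BDCEH/- → run B
t=31: L0/L1/L2 = -/DCEH/- → run D
t=32: L0/L1/L2 = -/DCEH/- → run D
t=33: L0/L1/L2 = -/CEH/- → run C
t=34: L0/L1/L2 = -/EH/- → run E
t=35: L0/L1/L2 = -/EH/- → run E
t=36: L0/L1/L2 = -/H/- → run H
t=37: L0/L1/L2 = -/H/- → run H
t=38: L0/L1/L2 = -/H/- → run H
t=39: (idle)
t=40: (idle)
t=41: (idle)
t=42: (idle)
t=43: (idle)
t=44: (idle)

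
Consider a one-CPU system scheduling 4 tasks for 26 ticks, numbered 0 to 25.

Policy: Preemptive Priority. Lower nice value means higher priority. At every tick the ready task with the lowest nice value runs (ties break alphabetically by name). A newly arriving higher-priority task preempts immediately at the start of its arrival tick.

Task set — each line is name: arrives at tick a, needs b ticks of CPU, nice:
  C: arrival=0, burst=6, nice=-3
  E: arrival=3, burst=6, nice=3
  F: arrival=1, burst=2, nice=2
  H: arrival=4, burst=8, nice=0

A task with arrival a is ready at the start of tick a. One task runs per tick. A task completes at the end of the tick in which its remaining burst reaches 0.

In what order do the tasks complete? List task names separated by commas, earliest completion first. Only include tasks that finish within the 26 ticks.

t=0: ready={C} → run C
t=1: ready={C,F} → run C
t=2: ready={C,F} → run C
t=3: ready={C,E,F} → run C
t=4: ready={C,E,F,H} → run C
t=5: ready={C,E,F,H} → run C
t=6: ready={E,F,H} → run H
t=7: ready={E,F,H} → run H
t=8: ready={E,F,H} → run H
t=9: ready={E,F,H} → run H
t=10: ready={E,F,H} → run H
t=11: ready={E,F,H} → run H
t=12: ready={E,F,H} → run H
t=13: ready={E,F,H} → run H
t=14: ready={E,F} → run F
t=15: ready={E,F} → run F
t=16: ready={E} → run E
t=17: ready={E} → run E
t=18: ready={E} → run E
t=19: ready={E} → run E
t=20: ready={E} → run E
t=21: ready={E} → run E
t=22: (idle)
t=23: (idle)
t=24: (idle)
t=25: (idle)

completion order = C, H, F, E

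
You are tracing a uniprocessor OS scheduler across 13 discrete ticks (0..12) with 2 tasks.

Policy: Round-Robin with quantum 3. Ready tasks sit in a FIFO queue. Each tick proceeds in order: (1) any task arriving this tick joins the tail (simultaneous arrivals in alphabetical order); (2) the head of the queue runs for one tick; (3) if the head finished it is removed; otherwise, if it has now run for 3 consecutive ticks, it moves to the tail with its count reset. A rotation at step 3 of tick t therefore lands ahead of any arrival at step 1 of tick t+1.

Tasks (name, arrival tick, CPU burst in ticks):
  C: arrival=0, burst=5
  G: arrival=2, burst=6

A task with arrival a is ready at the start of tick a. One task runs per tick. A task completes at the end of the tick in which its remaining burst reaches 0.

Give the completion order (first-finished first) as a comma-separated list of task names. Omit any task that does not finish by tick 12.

completion order = C, G

t=0: queue=[C] q_used=0 → run C
t=1: queue=[C] q_used=1 → run C
t=2: queue=[C,G] q_used=2 → run C
t=3: queue=[G,C] q_used=0 → run G
t=4: queue=[G,C] q_used=1 → run G
t=5: queue=[G,C] q_used=2 → run G
t=6: queue=[C,G] q_used=0 → run C
t=7: queue=[C,G] q_used=1 → run C
t=8: queue=[G] q_used=0 → run G
t=9: queue=[G] q_used=1 → run G
t=10: queue=[G] q_used=2 → run G
t=11: (idle)
t=12: (idle)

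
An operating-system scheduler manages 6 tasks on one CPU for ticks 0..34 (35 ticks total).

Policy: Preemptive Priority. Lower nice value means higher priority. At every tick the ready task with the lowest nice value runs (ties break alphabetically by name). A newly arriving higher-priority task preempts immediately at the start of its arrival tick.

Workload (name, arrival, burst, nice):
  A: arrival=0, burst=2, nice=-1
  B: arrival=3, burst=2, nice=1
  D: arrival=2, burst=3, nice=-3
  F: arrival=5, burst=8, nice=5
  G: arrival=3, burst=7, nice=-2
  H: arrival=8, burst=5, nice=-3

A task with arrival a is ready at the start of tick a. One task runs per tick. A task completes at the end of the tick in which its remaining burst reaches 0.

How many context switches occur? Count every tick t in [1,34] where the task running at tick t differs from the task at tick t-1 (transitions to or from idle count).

t=0: ready={A} → run A
t=1: ready={A} → run A
t=2: ready={D} → run D
t=3: ready={B,D,G} → run D
t=4: ready={B,D,G} → run D
t=5: ready={B,F,G} → run G
t=6: ready={B,F,G} → run G
t=7: ready={B,F,G} → run G
t=8: ready={B,F,G,H} → run H
t=9: ready={B,F,G,H} → run H
t=10: ready={B,F,G,H} → run H
t=11: ready={B,F,G,H} → run H
t=12: ready={B,F,G,H} → run H
t=13: ready={B,F,G} → run G
t=14: ready={B,F,G} → run G
t=15: ready={B,F,G} → run G
t=16: ready={B,F,G} → run G
t=17: ready={B,F} → run B
t=18: ready={B,F} → run B
t=19: ready={F} → run F
t=20: ready={F} → run F
t=21: ready={F} → run F
t=22: ready={F} → run F
t=23: ready={F} → run F
t=24: ready={F} → run F
t=25: ready={F} → run F
t=26: ready={F} → run F
t=27: (idle)
t=28: (idle)
t=29: (idle)
t=30: (idle)
t=31: (idle)
t=32: (idle)
t=33: (idle)
t=34: (idle)

context switches = 7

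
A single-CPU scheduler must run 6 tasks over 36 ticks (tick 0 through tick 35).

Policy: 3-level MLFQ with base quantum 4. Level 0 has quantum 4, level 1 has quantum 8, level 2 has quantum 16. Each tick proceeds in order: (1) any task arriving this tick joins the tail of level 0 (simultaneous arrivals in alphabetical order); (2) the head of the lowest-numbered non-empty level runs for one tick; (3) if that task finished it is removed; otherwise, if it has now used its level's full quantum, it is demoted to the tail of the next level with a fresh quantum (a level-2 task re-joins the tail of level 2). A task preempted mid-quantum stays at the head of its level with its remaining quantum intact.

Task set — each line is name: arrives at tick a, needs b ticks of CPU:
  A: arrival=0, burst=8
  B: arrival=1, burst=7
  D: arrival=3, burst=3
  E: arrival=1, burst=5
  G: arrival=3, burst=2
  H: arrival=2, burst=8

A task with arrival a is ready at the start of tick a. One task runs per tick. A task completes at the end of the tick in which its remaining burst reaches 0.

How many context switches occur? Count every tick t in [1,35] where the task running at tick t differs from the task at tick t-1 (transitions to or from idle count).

t=0: L0/L1/L2 = A/-/- → run A
t=1: L0/L1/L2 = ABE/-/- → run A
t=2: L0/L1/L2 = ABEH/-/- → run A
t=3: L0/L1/L2 = ABEHDG/-/- → run A
t=4: L0/L1/L2 = BEHDG/A/- → run B
t=5: L0/L1/L2 = BEHDG/A/- → run B
t=6: L0/L1/L2 = BEHDG/A/- → run B
t=7: L0/L1/L2 = BEHDG/A/- → run B
t=8: L0/L1/L2 = EHDG/AB/- → run E
t=9: L0/L1/L2 = EHDG/AB/- → run E
t=10: L0/L1/L2 = EHDG/AB/- → run E
t=11: L0/L1/L2 = EHDG/AB/- → run E
t=12: L0/L1/L2 = HDG/ABE/- → run H
t=13: L0/L1/L2 = HDG/ABE/- → run H
t=14: L0/L1/L2 = HDG/ABE/- → run H
t=15: L0/L1/L2 = HDG/ABE/- → run H
t=16: L0/L1/L2 = DG/ABEH/- → run D
t=17: L0/L1/L2 = DG/ABEH/- → run D
t=18: L0/L1/L2 = DG/ABEH/- → run D
t=19: L0/L1/L2 = G/ABEH/- → run G
t=20: L0/L1/L2 = G/ABEH/- → run G
t=21: L0/L1/L2 = -/ABEH/- → run A
t=22: L0/L1/L2 = -/ABEH/- → run A
t=23: L0/L1/L2 = -/ABEH/- → run A
t=24: L0/L1/L2 = -/ABEH/- → run A
t=25: L0/L1/L2 = -/BEH/- → run B
t=26: L0/L1/L2 = -/BEH/- → run B
t=27: L0/L1/L2 = -/BEH/- → run B
t=28: L0/L1/L2 = -/EH/- → run E
t=29: L0/L1/L2 = -/H/- → run H
t=30: L0/L1/L2 = -/H/- → run H
t=31: L0/L1/L2 = -/H/- → run H
t=32: L0/L1/L2 = -/H/- → run H
t=33: (idle)
t=34: (idle)
t=35: (idle)

context switches = 10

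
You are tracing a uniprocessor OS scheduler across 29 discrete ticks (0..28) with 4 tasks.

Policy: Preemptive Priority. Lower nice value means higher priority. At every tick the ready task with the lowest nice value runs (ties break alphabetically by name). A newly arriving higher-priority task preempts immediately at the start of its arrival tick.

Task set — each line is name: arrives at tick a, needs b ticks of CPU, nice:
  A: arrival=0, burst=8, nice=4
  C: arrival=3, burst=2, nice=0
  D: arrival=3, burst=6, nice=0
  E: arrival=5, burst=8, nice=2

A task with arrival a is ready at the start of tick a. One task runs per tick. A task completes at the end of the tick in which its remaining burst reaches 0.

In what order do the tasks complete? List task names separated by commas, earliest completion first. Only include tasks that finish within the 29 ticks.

t=0: ready={A} → run A
t=1: ready={A} → run A
t=2: ready={A} → run A
t=3: ready={A,C,D} → run C
t=4: ready={A,C,D} → run C
t=5: ready={A,D,E} → run D
t=6: ready={A,D,E} → run D
t=7: ready={A,D,E} → run D
t=8: ready={A,D,E} → run D
t=9: ready={A,D,E} → run D
t=10: ready={A,D,E} → run D
t=11: ready={A,E} → run E
t=12: ready={A,E} → run E
t=13: ready={A,E} → run E
t=14: ready={A,E} → run E
t=15: ready={A,E} → run E
t=16: ready={A,E} → run E
t=17: ready={A,E} → run E
t=18: ready={A,E} → run E
t=19: ready={A} → run A
t=20: ready={A} → run A
t=21: ready={A} → run A
t=22: ready={A} → run A
t=23: ready={A} → run A
t=24: (idle)
t=25: (idle)
t=26: (idle)
t=27: (idle)
t=28: (idle)

completion order = C, D, E, A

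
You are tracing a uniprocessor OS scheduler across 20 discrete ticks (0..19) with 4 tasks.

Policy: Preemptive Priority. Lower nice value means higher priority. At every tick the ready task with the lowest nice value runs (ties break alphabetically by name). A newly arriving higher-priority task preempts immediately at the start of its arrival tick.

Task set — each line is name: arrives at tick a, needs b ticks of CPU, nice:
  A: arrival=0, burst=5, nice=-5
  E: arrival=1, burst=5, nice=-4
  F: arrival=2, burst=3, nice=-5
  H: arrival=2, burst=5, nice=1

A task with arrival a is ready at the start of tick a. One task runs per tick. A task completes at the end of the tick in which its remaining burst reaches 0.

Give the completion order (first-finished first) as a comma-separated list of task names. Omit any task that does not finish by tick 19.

completion order = A, F, E, H

t=0: ready={A} → run A
t=1: ready={A,E} → run A
t=2: ready={A,E,F,H} → run A
t=3: ready={A,E,F,H} → run A
t=4: ready={A,E,F,H} → run A
t=5: ready={E,F,H} → run F
t=6: ready={E,F,H} → run F
t=7: ready={E,F,H} → run F
t=8: ready={E,H} → run E
t=9: ready={E,H} → run E
t=10: ready={E,H} → run E
t=11: ready={E,H} → run E
t=12: ready={E,H} → run E
t=13: ready={H} → run H
t=14: ready={H} → run H
t=15: ready={H} → run H
t=16: ready={H} → run H
t=17: ready={H} → run H
t=18: (idle)
t=19: (idle)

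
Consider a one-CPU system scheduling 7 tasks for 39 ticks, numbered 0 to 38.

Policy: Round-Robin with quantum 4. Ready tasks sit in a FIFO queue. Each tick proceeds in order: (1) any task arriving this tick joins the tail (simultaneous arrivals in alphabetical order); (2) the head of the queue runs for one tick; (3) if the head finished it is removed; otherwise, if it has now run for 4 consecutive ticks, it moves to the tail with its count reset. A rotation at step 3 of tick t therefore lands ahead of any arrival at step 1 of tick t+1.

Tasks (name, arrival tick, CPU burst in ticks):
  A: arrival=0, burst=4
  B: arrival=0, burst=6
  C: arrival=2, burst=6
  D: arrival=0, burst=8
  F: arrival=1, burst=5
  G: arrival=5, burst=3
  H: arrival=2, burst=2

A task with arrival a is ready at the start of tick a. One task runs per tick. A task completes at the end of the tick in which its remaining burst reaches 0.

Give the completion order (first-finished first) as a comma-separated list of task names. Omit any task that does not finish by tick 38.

t=0: queue=[A,B,D] q_used=0 → run A
t=1: queue=[A,B,D,F] q_used=1 → run A
t=2: queue=[A,B,D,F,C,H] q_used=2 → run A
t=3: queue=[A,B,D,F,C,H] q_used=3 → run A
t=4: queue=[B,D,F,C,H] q_used=0 → run B
t=5: queue=[B,D,F,C,H,G] q_used=1 → run B
t=6: queue=[B,D,F,C,H,G] q_used=2 → run B
t=7: queue=[B,D,F,C,H,G] q_used=3 → run B
t=8: queue=[D,F,C,H,G,B] q_used=0 → run D
t=9: queue=[D,F,C,H,G,B] q_used=1 → run D
t=10: queue=[D,F,C,H,G,B] q_used=2 → run D
t=11: queue=[D,F,C,H,G,B] q_used=3 → run D
t=12: queue=[F,C,H,G,B,D] q_used=0 → run F
t=13: queue=[F,C,H,G,B,D] q_used=1 → run F
t=14: queue=[F,C,H,G,B,D] q_used=2 → run F
t=15: queue=[F,C,H,G,B,D] q_used=3 → run F
t=16: queue=[C,H,G,B,D,F] q_used=0 → run C
t=17: queue=[C,H,G,B,D,F] q_used=1 → run C
t=18: queue=[C,H,G,B,D,F] q_used=2 → run C
t=19: queue=[C,H,G,B,D,F] q_used=3 → run C
t=20: queue=[H,G,B,D,F,C] q_used=0 → run H
t=21: queue=[H,G,B,D,F,C] q_used=1 → run H
t=22: queue=[G,B,D,F,C] q_used=0 → run G
t=23: queue=[G,B,D,F,C] q_used=1 → run G
t=24: queue=[G,B,D,F,C] q_used=2 → run G
t=25: queue=[B,D,F,C] q_used=0 → run B
t=26: queue=[B,D,F,C] q_used=1 → run B
t=27: queue=[D,F,C] q_used=0 → run D
t=28: queue=[D,F,C] q_used=1 → run D
t=29: queue=[D,F,C] q_used=2 → run D
t=30: queue=[D,F,C] q_used=3 → run D
t=31: queue=[F,C] q_used=0 → run F
t=32: queue=[C] q_used=0 → run C
t=33: queue=[C] q_used=1 → run C
t=34: (idle)
t=35: (idle)
t=36: (idle)
t=37: (idle)
t=38: (idle)

completion order = A, H, G, B, D, F, C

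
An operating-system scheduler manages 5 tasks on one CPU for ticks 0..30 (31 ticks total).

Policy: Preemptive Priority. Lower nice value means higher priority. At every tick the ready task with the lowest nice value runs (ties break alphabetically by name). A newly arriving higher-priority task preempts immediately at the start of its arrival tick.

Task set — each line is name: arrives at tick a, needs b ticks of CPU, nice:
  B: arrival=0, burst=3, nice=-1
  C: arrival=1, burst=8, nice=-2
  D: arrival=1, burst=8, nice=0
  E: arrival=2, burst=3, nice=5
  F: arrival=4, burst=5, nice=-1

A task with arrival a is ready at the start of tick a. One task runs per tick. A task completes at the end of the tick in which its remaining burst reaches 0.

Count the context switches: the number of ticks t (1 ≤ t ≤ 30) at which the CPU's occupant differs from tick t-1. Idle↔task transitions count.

t=0: ready={B} → run B
t=1: ready={B,C,D} → run C
t=2: ready={B,C,D,E} → run C
t=3: ready={B,C,D,E} → run C
t=4: ready={B,C,D,E,F} → run C
t=5: ready={B,C,D,E,F} → run C
t=6: ready={B,C,D,E,F} → run C
t=7: ready={B,C,D,E,F} → run C
t=8: ready={B,C,D,E,F} → run C
t=9: ready={B,D,E,F} → run B
t=10: ready={B,D,E,F} → run B
t=11: ready={D,E,F} → run F
t=12: ready={D,E,F} → run F
t=13: ready={D,E,F} → run F
t=14: ready={D,E,F} → run F
t=15: ready={D,E,F} → run F
t=16: ready={D,E} → run D
t=17: ready={D,E} → run D
t=18: ready={D,E} → run D
t=19: ready={D,E} → run D
t=20: ready={D,E} → run D
t=21: ready={D,E} → run D
t=22: ready={D,E} → run D
t=23: ready={D,E} → run D
t=24: ready={E} → run E
t=25: ready={E} → run E
t=26: ready={E} → run E
t=27: (idle)
t=28: (idle)
t=29: (idle)
t=30: (idle)

context switches = 6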